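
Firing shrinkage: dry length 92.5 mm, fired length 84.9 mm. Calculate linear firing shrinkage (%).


FS = (92.5 - 84.9) / 92.5 * 100 = 8.22%

8.22


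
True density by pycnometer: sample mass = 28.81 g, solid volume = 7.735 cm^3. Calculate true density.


TD = 28.81 / 7.735 = 3.725 g/cm^3

3.725


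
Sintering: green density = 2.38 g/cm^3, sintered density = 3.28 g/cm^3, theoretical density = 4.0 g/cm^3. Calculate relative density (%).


Relative = 3.28 / 4.0 * 100 = 82.0%

82.0


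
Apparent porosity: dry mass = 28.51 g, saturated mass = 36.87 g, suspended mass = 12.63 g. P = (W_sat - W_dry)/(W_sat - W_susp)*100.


P = (36.87 - 28.51) / (36.87 - 12.63) * 100 = 8.36 / 24.24 * 100 = 34.5%

34.5


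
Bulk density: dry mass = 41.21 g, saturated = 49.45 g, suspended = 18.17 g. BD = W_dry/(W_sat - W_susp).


BD = 41.21 / (49.45 - 18.17) = 41.21 / 31.28 = 1.317 g/cm^3

1.317


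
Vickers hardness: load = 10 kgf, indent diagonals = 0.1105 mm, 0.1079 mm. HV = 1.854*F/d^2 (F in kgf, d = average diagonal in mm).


d_avg = (0.1105+0.1079)/2 = 0.1092 mm
HV = 1.854*10/0.1092^2 = 1555

1555


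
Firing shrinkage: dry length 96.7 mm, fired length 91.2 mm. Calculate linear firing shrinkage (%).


FS = (96.7 - 91.2) / 96.7 * 100 = 5.69%

5.69


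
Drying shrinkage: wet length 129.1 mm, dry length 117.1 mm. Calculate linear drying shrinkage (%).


DS = (129.1 - 117.1) / 129.1 * 100 = 9.3%

9.3


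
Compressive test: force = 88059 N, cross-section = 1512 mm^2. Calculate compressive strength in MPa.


CS = 88059 / 1512 = 58.2 MPa

58.2


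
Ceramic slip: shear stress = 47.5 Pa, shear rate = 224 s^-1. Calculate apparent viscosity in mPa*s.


eta = tau/gamma * 1000 = 47.5/224 * 1000 = 212.1 mPa*s

212.1


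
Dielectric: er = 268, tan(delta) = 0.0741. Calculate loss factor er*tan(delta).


Loss = 268 * 0.0741 = 19.859

19.859


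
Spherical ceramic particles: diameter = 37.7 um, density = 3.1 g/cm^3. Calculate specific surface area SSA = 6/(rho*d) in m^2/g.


SSA = 6 / (3.1 * 37.7) = 0.051 m^2/g

0.051


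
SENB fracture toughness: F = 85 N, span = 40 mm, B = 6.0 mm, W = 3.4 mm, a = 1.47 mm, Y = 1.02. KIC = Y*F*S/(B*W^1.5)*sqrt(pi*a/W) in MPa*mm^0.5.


KIC = 1.02*85*40/(6.0*3.4^1.5)*sqrt(pi*1.47/3.4) = 107.45

107.45


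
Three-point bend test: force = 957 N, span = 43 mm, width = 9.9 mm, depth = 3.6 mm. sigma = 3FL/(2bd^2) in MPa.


sigma = 3*957*43/(2*9.9*3.6^2) = 481.1 MPa

481.1


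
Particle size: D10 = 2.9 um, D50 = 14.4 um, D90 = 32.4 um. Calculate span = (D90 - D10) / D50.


Span = (32.4 - 2.9) / 14.4 = 29.5 / 14.4 = 2.049

2.049


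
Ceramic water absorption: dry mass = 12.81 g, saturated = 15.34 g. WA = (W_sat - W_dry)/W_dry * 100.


WA = (15.34 - 12.81) / 12.81 * 100 = 19.75%

19.75


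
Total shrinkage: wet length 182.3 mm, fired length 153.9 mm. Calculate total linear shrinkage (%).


TS = (182.3 - 153.9) / 182.3 * 100 = 15.58%

15.58


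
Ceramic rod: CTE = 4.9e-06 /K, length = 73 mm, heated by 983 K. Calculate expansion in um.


dL = 4.9e-06 * 73 * 983 * 1000 = 351.619 um

351.619


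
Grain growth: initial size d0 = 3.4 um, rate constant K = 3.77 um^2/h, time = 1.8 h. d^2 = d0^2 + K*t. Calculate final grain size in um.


d^2 = 3.4^2 + 3.77*1.8 = 18.346
d = sqrt(18.346) = 4.28 um

4.28


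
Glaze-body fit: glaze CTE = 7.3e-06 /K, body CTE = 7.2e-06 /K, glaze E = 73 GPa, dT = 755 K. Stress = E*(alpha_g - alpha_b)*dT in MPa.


Stress = 73*1000*(7.3e-06 - 7.2e-06)*755 = 5.5 MPa

5.5


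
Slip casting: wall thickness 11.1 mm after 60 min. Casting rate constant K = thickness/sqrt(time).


K = 11.1 / sqrt(60) = 11.1 / 7.746 = 1.433 mm/min^0.5

1.433


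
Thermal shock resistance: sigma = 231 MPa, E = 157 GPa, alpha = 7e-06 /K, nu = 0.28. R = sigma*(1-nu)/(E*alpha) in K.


R = 231*(1-0.28)/(157*1000*7e-06) = 151 K

151


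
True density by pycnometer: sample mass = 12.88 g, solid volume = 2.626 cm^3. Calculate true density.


TD = 12.88 / 2.626 = 4.905 g/cm^3

4.905


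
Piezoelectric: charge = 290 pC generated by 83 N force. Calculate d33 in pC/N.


d33 = 290 / 83 = 3.5 pC/N

3.5


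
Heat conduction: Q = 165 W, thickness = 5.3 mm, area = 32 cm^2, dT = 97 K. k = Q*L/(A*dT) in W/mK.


k = 165*5.3/1000/(32/10000*97) = 2.82 W/mK

2.82


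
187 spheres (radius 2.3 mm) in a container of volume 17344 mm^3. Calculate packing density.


V_sphere = 4/3*pi*2.3^3 = 50.965 mm^3
Total V = 187*50.965 = 9530.455 mm^3
PD = 9530.455 / 17344 = 0.549

0.549


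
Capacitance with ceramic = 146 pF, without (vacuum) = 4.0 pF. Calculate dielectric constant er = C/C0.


er = 146 / 4.0 = 36.5

36.5


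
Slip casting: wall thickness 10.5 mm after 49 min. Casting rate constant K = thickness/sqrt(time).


K = 10.5 / sqrt(49) = 10.5 / 7.0 = 1.5 mm/min^0.5

1.5


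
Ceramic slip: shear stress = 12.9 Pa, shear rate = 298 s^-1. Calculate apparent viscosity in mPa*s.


eta = tau/gamma * 1000 = 12.9/298 * 1000 = 43.3 mPa*s

43.3


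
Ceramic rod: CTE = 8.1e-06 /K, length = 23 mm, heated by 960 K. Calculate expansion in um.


dL = 8.1e-06 * 23 * 960 * 1000 = 178.848 um

178.848


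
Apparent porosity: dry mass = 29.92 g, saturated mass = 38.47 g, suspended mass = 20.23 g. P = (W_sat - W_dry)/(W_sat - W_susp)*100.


P = (38.47 - 29.92) / (38.47 - 20.23) * 100 = 8.55 / 18.24 * 100 = 46.9%

46.9


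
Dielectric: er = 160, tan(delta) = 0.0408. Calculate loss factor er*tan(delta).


Loss = 160 * 0.0408 = 6.528

6.528


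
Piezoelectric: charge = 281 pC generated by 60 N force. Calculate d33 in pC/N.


d33 = 281 / 60 = 4.7 pC/N

4.7


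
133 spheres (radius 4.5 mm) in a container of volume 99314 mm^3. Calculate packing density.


V_sphere = 4/3*pi*4.5^3 = 381.7035 mm^3
Total V = 133*381.7035 = 50766.5655 mm^3
PD = 50766.5655 / 99314 = 0.511

0.511


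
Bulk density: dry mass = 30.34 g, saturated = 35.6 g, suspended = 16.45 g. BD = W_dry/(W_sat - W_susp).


BD = 30.34 / (35.6 - 16.45) = 30.34 / 19.15 = 1.584 g/cm^3

1.584


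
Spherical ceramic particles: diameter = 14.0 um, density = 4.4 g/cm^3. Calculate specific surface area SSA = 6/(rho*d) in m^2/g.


SSA = 6 / (4.4 * 14.0) = 0.097 m^2/g

0.097


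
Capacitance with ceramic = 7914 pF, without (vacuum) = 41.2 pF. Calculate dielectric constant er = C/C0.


er = 7914 / 41.2 = 192.09

192.09


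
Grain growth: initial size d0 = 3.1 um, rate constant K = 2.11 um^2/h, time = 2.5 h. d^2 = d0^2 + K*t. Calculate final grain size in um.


d^2 = 3.1^2 + 2.11*2.5 = 14.885
d = sqrt(14.885) = 3.86 um

3.86


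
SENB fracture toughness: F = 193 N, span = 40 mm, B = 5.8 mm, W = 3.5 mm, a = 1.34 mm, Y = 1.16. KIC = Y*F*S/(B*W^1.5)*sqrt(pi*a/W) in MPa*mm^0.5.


KIC = 1.16*193*40/(5.8*3.5^1.5)*sqrt(pi*1.34/3.5) = 258.61

258.61


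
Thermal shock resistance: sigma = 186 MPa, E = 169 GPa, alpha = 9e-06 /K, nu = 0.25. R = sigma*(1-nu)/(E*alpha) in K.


R = 186*(1-0.25)/(169*1000*9e-06) = 92 K

92


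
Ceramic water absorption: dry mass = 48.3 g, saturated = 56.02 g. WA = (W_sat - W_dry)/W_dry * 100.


WA = (56.02 - 48.3) / 48.3 * 100 = 15.98%

15.98


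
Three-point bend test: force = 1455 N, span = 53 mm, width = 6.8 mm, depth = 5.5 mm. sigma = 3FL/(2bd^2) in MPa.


sigma = 3*1455*53/(2*6.8*5.5^2) = 562.3 MPa

562.3


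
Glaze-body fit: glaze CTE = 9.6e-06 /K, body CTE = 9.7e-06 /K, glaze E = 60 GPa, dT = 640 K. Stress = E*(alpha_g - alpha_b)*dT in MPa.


Stress = 60*1000*(9.6e-06 - 9.7e-06)*640 = -3.8 MPa

-3.8


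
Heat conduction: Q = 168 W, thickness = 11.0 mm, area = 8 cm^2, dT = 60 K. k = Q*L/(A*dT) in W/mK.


k = 168*11.0/1000/(8/10000*60) = 38.5 W/mK

38.5


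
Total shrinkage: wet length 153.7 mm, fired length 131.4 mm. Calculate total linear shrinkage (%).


TS = (153.7 - 131.4) / 153.7 * 100 = 14.51%

14.51


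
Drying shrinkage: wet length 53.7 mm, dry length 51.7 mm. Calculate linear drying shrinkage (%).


DS = (53.7 - 51.7) / 53.7 * 100 = 3.72%

3.72


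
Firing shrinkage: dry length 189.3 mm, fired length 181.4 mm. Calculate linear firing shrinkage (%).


FS = (189.3 - 181.4) / 189.3 * 100 = 4.17%

4.17


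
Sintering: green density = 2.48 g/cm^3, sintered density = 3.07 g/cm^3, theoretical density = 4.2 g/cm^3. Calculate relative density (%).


Relative = 3.07 / 4.2 * 100 = 73.1%

73.1


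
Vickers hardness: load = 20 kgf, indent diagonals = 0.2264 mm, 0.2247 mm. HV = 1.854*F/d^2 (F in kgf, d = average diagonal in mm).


d_avg = (0.2264+0.2247)/2 = 0.22555 mm
HV = 1.854*20/0.22555^2 = 729

729


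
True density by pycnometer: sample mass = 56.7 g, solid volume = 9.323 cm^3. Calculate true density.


TD = 56.7 / 9.323 = 6.082 g/cm^3

6.082


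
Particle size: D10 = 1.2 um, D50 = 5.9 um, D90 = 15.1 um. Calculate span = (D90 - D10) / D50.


Span = (15.1 - 1.2) / 5.9 = 13.9 / 5.9 = 2.356

2.356


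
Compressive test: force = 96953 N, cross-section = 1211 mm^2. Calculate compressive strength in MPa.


CS = 96953 / 1211 = 80.1 MPa

80.1


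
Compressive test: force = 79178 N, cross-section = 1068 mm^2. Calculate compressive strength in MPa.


CS = 79178 / 1068 = 74.1 MPa

74.1


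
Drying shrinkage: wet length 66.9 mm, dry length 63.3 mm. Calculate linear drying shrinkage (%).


DS = (66.9 - 63.3) / 66.9 * 100 = 5.38%

5.38


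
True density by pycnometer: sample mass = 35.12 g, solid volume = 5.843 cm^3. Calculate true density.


TD = 35.12 / 5.843 = 6.011 g/cm^3

6.011


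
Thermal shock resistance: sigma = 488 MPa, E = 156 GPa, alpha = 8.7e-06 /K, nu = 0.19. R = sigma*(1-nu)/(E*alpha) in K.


R = 488*(1-0.19)/(156*1000*8.7e-06) = 291 K

291


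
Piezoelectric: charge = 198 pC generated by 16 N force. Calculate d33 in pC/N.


d33 = 198 / 16 = 12.4 pC/N

12.4


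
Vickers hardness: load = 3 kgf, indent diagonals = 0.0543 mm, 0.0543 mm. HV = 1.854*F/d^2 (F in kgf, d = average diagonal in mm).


d_avg = (0.0543+0.0543)/2 = 0.0543 mm
HV = 1.854*3/0.0543^2 = 1886

1886


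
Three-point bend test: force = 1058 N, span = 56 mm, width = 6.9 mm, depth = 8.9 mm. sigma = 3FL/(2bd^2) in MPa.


sigma = 3*1058*56/(2*6.9*8.9^2) = 162.6 MPa

162.6


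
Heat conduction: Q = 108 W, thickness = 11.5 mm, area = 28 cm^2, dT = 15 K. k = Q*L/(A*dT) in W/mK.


k = 108*11.5/1000/(28/10000*15) = 29.57 W/mK

29.57


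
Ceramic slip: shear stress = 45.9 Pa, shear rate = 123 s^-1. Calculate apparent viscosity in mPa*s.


eta = tau/gamma * 1000 = 45.9/123 * 1000 = 373.2 mPa*s

373.2


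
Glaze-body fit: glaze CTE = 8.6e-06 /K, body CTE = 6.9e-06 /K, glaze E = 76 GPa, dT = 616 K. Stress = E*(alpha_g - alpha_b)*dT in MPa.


Stress = 76*1000*(8.6e-06 - 6.9e-06)*616 = 79.6 MPa

79.6


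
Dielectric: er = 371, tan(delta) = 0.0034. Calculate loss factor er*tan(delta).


Loss = 371 * 0.0034 = 1.261

1.261


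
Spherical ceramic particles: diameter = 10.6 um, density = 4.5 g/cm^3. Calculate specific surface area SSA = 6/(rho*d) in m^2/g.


SSA = 6 / (4.5 * 10.6) = 0.126 m^2/g

0.126


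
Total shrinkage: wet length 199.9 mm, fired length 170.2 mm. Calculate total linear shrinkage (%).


TS = (199.9 - 170.2) / 199.9 * 100 = 14.86%

14.86


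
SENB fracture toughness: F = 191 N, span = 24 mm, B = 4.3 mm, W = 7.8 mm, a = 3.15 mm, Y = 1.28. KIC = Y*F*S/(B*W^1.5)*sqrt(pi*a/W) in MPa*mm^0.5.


KIC = 1.28*191*24/(4.3*7.8^1.5)*sqrt(pi*3.15/7.8) = 70.55

70.55


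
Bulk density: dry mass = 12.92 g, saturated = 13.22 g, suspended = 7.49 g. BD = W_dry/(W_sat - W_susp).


BD = 12.92 / (13.22 - 7.49) = 12.92 / 5.73 = 2.255 g/cm^3

2.255


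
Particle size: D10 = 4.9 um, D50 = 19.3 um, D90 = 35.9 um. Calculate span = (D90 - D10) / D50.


Span = (35.9 - 4.9) / 19.3 = 31.0 / 19.3 = 1.606

1.606


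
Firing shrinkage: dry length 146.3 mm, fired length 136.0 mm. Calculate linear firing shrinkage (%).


FS = (146.3 - 136.0) / 146.3 * 100 = 7.04%

7.04


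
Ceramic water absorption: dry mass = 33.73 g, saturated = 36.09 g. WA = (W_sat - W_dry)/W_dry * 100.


WA = (36.09 - 33.73) / 33.73 * 100 = 7.0%

7.0


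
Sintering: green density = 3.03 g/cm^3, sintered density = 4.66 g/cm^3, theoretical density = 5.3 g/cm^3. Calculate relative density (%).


Relative = 4.66 / 5.3 * 100 = 87.9%

87.9


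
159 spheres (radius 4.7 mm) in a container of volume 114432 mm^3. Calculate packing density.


V_sphere = 4/3*pi*4.7^3 = 434.8928 mm^3
Total V = 159*434.8928 = 69147.9552 mm^3
PD = 69147.9552 / 114432 = 0.604

0.604


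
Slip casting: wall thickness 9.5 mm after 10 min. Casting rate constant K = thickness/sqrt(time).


K = 9.5 / sqrt(10) = 9.5 / 3.1623 = 3.004 mm/min^0.5

3.004


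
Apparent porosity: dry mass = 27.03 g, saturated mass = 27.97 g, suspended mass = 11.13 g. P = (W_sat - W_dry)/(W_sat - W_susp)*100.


P = (27.97 - 27.03) / (27.97 - 11.13) * 100 = 0.94 / 16.84 * 100 = 5.6%

5.6


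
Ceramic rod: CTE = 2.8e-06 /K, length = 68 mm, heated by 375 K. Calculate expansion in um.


dL = 2.8e-06 * 68 * 375 * 1000 = 71.4 um

71.4


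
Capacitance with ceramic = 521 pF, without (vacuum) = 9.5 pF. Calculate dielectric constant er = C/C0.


er = 521 / 9.5 = 54.84

54.84


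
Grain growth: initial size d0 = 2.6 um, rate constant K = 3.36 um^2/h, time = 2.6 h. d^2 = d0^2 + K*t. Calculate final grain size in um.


d^2 = 2.6^2 + 3.36*2.6 = 15.496
d = sqrt(15.496) = 3.94 um

3.94


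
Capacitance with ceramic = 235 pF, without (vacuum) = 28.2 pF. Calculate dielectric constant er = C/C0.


er = 235 / 28.2 = 8.33

8.33


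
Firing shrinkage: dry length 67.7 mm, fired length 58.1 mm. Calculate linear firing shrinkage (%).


FS = (67.7 - 58.1) / 67.7 * 100 = 14.18%

14.18


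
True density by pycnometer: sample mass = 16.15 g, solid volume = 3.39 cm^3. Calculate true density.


TD = 16.15 / 3.39 = 4.764 g/cm^3

4.764


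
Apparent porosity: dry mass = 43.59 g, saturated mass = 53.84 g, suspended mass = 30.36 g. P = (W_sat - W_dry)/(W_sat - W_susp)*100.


P = (53.84 - 43.59) / (53.84 - 30.36) * 100 = 10.25 / 23.48 * 100 = 43.7%

43.7


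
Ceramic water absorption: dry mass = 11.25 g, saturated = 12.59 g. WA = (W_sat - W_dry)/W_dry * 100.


WA = (12.59 - 11.25) / 11.25 * 100 = 11.91%

11.91


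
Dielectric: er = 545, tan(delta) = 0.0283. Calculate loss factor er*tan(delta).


Loss = 545 * 0.0283 = 15.424

15.424


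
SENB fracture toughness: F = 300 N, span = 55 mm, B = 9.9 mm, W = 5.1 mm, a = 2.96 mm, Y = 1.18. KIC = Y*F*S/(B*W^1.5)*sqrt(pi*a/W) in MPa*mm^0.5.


KIC = 1.18*300*55/(9.9*5.1^1.5)*sqrt(pi*2.96/5.1) = 230.57

230.57


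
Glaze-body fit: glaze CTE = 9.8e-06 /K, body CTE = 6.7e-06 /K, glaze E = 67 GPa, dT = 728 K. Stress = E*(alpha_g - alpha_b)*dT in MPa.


Stress = 67*1000*(9.8e-06 - 6.7e-06)*728 = 151.2 MPa

151.2


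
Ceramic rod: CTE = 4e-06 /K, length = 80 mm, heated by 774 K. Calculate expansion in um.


dL = 4e-06 * 80 * 774 * 1000 = 247.68 um

247.68


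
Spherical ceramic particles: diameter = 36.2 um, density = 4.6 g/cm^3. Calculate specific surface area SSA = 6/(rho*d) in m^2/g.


SSA = 6 / (4.6 * 36.2) = 0.036 m^2/g

0.036


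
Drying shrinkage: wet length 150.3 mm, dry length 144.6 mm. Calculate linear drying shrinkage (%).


DS = (150.3 - 144.6) / 150.3 * 100 = 3.79%

3.79


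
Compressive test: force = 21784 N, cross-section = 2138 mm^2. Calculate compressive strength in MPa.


CS = 21784 / 2138 = 10.2 MPa

10.2


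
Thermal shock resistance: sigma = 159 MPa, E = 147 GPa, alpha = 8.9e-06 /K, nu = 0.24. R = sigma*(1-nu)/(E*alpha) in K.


R = 159*(1-0.24)/(147*1000*8.9e-06) = 92 K

92


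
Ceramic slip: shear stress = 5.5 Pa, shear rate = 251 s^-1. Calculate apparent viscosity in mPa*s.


eta = tau/gamma * 1000 = 5.5/251 * 1000 = 21.9 mPa*s

21.9


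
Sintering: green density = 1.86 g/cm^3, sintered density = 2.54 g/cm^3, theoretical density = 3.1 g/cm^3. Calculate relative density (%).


Relative = 2.54 / 3.1 * 100 = 81.9%

81.9


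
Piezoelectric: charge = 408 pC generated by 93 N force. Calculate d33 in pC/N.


d33 = 408 / 93 = 4.4 pC/N

4.4


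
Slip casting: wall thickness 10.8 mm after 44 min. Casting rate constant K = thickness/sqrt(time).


K = 10.8 / sqrt(44) = 10.8 / 6.6332 = 1.628 mm/min^0.5

1.628


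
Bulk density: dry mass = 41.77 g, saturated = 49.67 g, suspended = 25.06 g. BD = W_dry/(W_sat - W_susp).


BD = 41.77 / (49.67 - 25.06) = 41.77 / 24.61 = 1.697 g/cm^3

1.697


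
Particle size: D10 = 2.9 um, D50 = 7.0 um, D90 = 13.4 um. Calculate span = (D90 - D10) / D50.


Span = (13.4 - 2.9) / 7.0 = 10.5 / 7.0 = 1.5

1.5


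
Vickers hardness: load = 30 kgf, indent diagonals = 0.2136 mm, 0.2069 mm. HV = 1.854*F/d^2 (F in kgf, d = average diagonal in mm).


d_avg = (0.2136+0.2069)/2 = 0.21025 mm
HV = 1.854*30/0.21025^2 = 1258

1258


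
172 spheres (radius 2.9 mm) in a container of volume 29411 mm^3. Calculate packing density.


V_sphere = 4/3*pi*2.9^3 = 102.1604 mm^3
Total V = 172*102.1604 = 17571.5888 mm^3
PD = 17571.5888 / 29411 = 0.597

0.597


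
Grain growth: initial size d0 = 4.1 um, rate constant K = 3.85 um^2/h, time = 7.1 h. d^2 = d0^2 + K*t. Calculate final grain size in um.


d^2 = 4.1^2 + 3.85*7.1 = 44.145
d = sqrt(44.145) = 6.64 um

6.64


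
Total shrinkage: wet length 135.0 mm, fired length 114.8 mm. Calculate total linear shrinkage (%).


TS = (135.0 - 114.8) / 135.0 * 100 = 14.96%

14.96


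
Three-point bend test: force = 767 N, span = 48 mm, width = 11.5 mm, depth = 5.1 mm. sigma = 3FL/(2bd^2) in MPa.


sigma = 3*767*48/(2*11.5*5.1^2) = 184.6 MPa

184.6


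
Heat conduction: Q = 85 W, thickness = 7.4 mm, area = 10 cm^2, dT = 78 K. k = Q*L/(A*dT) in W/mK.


k = 85*7.4/1000/(10/10000*78) = 8.06 W/mK

8.06


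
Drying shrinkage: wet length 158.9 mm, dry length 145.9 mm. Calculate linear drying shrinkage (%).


DS = (158.9 - 145.9) / 158.9 * 100 = 8.18%

8.18


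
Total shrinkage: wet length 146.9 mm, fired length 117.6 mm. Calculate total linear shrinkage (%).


TS = (146.9 - 117.6) / 146.9 * 100 = 19.95%

19.95


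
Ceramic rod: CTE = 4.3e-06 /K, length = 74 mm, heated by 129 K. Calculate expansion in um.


dL = 4.3e-06 * 74 * 129 * 1000 = 41.048 um

41.048


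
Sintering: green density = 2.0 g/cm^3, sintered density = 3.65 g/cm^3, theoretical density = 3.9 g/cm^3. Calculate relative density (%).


Relative = 3.65 / 3.9 * 100 = 93.6%

93.6


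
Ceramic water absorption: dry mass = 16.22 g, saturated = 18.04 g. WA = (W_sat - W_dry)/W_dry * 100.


WA = (18.04 - 16.22) / 16.22 * 100 = 11.22%

11.22


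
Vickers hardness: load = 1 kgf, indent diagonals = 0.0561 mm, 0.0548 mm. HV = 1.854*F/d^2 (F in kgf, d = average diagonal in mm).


d_avg = (0.0561+0.0548)/2 = 0.05545 mm
HV = 1.854*1/0.05545^2 = 603

603


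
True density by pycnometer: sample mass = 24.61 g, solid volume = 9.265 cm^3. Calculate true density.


TD = 24.61 / 9.265 = 2.656 g/cm^3

2.656


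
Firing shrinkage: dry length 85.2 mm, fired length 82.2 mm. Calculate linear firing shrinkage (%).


FS = (85.2 - 82.2) / 85.2 * 100 = 3.52%

3.52


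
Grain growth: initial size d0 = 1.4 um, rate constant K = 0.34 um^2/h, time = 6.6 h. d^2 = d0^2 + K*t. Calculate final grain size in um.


d^2 = 1.4^2 + 0.34*6.6 = 4.204
d = sqrt(4.204) = 2.05 um

2.05


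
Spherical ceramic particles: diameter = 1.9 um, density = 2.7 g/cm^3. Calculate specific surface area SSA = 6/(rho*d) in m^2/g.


SSA = 6 / (2.7 * 1.9) = 1.17 m^2/g

1.17


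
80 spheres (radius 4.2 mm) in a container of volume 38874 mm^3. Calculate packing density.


V_sphere = 4/3*pi*4.2^3 = 310.3391 mm^3
Total V = 80*310.3391 = 24827.128 mm^3
PD = 24827.128 / 38874 = 0.639

0.639


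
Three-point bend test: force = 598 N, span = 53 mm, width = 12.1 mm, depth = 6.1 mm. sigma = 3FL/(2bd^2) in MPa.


sigma = 3*598*53/(2*12.1*6.1^2) = 105.6 MPa

105.6


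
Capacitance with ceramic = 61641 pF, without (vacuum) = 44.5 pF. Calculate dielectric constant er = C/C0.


er = 61641 / 44.5 = 1385.19

1385.19


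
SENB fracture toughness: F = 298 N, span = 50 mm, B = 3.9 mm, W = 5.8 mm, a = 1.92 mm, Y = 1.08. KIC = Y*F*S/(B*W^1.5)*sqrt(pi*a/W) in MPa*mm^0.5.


KIC = 1.08*298*50/(3.9*5.8^1.5)*sqrt(pi*1.92/5.8) = 301.24

301.24


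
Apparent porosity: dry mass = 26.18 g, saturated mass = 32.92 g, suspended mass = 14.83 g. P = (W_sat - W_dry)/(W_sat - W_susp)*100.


P = (32.92 - 26.18) / (32.92 - 14.83) * 100 = 6.74 / 18.09 * 100 = 37.3%

37.3


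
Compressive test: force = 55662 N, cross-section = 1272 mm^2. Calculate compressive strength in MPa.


CS = 55662 / 1272 = 43.8 MPa

43.8


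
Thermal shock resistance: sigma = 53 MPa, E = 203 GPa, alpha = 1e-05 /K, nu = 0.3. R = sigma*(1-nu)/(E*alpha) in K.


R = 53*(1-0.3)/(203*1000*1e-05) = 18 K

18


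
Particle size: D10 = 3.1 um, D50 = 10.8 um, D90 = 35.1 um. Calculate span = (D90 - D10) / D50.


Span = (35.1 - 3.1) / 10.8 = 32.0 / 10.8 = 2.963

2.963


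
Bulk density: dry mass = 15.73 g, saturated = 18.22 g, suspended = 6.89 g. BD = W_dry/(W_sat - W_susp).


BD = 15.73 / (18.22 - 6.89) = 15.73 / 11.33 = 1.388 g/cm^3

1.388


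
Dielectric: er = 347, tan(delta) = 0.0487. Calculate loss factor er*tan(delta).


Loss = 347 * 0.0487 = 16.899

16.899


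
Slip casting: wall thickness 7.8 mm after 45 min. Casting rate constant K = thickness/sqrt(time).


K = 7.8 / sqrt(45) = 7.8 / 6.7082 = 1.163 mm/min^0.5

1.163


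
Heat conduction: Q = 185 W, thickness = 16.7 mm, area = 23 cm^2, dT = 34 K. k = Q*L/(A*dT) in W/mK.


k = 185*16.7/1000/(23/10000*34) = 39.51 W/mK

39.51


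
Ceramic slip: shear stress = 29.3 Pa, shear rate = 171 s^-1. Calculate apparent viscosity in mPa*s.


eta = tau/gamma * 1000 = 29.3/171 * 1000 = 171.3 mPa*s

171.3


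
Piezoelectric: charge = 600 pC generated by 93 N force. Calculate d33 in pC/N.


d33 = 600 / 93 = 6.5 pC/N

6.5


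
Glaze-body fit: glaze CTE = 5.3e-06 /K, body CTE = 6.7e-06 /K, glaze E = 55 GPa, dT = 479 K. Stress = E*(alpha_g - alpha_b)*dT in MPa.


Stress = 55*1000*(5.3e-06 - 6.7e-06)*479 = -36.9 MPa

-36.9


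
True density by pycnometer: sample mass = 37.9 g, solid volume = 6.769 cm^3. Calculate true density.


TD = 37.9 / 6.769 = 5.599 g/cm^3

5.599


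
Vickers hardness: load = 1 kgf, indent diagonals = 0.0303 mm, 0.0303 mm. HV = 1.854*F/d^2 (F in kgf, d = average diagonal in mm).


d_avg = (0.0303+0.0303)/2 = 0.0303 mm
HV = 1.854*1/0.0303^2 = 2019

2019


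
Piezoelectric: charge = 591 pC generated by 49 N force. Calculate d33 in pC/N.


d33 = 591 / 49 = 12.1 pC/N

12.1


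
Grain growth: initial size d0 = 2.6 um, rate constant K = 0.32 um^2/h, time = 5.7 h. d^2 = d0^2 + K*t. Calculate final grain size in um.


d^2 = 2.6^2 + 0.32*5.7 = 8.584
d = sqrt(8.584) = 2.93 um

2.93


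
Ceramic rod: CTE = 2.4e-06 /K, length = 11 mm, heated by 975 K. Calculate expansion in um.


dL = 2.4e-06 * 11 * 975 * 1000 = 25.74 um

25.74


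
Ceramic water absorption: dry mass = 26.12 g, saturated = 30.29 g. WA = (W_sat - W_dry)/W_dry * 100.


WA = (30.29 - 26.12) / 26.12 * 100 = 15.96%

15.96


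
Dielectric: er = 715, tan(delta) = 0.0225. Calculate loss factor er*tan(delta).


Loss = 715 * 0.0225 = 16.088

16.088


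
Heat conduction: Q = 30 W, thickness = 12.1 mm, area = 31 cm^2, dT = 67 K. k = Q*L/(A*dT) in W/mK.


k = 30*12.1/1000/(31/10000*67) = 1.75 W/mK

1.75


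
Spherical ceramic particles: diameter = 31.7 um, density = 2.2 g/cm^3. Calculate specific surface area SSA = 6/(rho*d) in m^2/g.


SSA = 6 / (2.2 * 31.7) = 0.086 m^2/g

0.086


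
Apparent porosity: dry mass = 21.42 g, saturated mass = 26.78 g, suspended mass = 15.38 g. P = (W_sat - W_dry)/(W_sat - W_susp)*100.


P = (26.78 - 21.42) / (26.78 - 15.38) * 100 = 5.36 / 11.4 * 100 = 47.0%

47.0


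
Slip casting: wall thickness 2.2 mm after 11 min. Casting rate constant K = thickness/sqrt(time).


K = 2.2 / sqrt(11) = 2.2 / 3.3166 = 0.663 mm/min^0.5

0.663


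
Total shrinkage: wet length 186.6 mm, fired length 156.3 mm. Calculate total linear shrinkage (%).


TS = (186.6 - 156.3) / 186.6 * 100 = 16.24%

16.24


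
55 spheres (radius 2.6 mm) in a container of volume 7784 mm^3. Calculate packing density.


V_sphere = 4/3*pi*2.6^3 = 73.6222 mm^3
Total V = 55*73.6222 = 4049.221 mm^3
PD = 4049.221 / 7784 = 0.52

0.52


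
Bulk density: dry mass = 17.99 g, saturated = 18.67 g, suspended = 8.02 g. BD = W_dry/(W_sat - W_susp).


BD = 17.99 / (18.67 - 8.02) = 17.99 / 10.65 = 1.689 g/cm^3

1.689


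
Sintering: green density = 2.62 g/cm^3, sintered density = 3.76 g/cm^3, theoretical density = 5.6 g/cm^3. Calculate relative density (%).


Relative = 3.76 / 5.6 * 100 = 67.1%

67.1


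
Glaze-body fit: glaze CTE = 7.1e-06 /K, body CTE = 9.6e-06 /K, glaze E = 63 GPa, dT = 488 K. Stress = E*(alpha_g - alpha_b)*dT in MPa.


Stress = 63*1000*(7.1e-06 - 9.6e-06)*488 = -76.9 MPa

-76.9


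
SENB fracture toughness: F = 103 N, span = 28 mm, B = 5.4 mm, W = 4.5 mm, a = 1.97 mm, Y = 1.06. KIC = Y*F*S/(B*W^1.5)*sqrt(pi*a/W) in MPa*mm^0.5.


KIC = 1.06*103*28/(5.4*4.5^1.5)*sqrt(pi*1.97/4.5) = 69.55

69.55


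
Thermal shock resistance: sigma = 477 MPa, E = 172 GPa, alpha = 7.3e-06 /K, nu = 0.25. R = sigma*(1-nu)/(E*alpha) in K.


R = 477*(1-0.25)/(172*1000*7.3e-06) = 285 K

285


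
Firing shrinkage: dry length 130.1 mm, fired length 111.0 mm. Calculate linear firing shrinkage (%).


FS = (130.1 - 111.0) / 130.1 * 100 = 14.68%

14.68


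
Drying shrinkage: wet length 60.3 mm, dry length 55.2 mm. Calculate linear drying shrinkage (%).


DS = (60.3 - 55.2) / 60.3 * 100 = 8.46%

8.46


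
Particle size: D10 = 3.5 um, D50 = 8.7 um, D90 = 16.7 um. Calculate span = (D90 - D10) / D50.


Span = (16.7 - 3.5) / 8.7 = 13.2 / 8.7 = 1.517

1.517


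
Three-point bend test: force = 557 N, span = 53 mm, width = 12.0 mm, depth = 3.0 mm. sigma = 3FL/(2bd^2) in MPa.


sigma = 3*557*53/(2*12.0*3.0^2) = 410.0 MPa

410.0


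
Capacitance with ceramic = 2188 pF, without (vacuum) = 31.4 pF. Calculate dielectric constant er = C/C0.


er = 2188 / 31.4 = 69.68

69.68


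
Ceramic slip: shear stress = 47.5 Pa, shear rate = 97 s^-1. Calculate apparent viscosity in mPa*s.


eta = tau/gamma * 1000 = 47.5/97 * 1000 = 489.7 mPa*s

489.7


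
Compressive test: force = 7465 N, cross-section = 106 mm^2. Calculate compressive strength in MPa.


CS = 7465 / 106 = 70.4 MPa

70.4


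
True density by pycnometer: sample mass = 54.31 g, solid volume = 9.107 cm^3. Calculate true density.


TD = 54.31 / 9.107 = 5.964 g/cm^3

5.964


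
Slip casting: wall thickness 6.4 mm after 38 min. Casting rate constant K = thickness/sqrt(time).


K = 6.4 / sqrt(38) = 6.4 / 6.1644 = 1.038 mm/min^0.5

1.038


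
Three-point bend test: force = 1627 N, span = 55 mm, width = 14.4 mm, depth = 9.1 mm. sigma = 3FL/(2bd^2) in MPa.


sigma = 3*1627*55/(2*14.4*9.1^2) = 112.6 MPa

112.6


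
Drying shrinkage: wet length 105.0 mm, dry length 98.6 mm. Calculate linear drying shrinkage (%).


DS = (105.0 - 98.6) / 105.0 * 100 = 6.1%

6.1


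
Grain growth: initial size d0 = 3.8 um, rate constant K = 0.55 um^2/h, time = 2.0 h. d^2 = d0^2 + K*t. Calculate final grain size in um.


d^2 = 3.8^2 + 0.55*2.0 = 15.54
d = sqrt(15.54) = 3.94 um

3.94


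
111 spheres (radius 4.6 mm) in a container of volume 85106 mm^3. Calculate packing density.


V_sphere = 4/3*pi*4.6^3 = 407.7201 mm^3
Total V = 111*407.7201 = 45256.9311 mm^3
PD = 45256.9311 / 85106 = 0.532

0.532


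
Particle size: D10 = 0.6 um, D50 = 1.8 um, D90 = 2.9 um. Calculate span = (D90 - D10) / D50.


Span = (2.9 - 0.6) / 1.8 = 2.3 / 1.8 = 1.278

1.278


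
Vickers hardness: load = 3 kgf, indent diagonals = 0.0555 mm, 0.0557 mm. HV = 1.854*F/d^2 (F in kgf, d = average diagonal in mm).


d_avg = (0.0555+0.0557)/2 = 0.0556 mm
HV = 1.854*3/0.0556^2 = 1799

1799


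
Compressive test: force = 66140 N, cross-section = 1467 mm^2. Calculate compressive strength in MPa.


CS = 66140 / 1467 = 45.1 MPa

45.1


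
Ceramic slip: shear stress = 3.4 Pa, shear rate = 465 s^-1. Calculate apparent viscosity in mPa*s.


eta = tau/gamma * 1000 = 3.4/465 * 1000 = 7.3 mPa*s

7.3


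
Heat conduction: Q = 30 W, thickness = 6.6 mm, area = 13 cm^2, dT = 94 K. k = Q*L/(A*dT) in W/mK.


k = 30*6.6/1000/(13/10000*94) = 1.62 W/mK

1.62


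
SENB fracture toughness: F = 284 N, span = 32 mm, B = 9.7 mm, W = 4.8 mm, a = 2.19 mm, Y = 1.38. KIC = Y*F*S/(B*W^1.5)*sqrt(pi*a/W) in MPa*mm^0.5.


KIC = 1.38*284*32/(9.7*4.8^1.5)*sqrt(pi*2.19/4.8) = 147.19

147.19


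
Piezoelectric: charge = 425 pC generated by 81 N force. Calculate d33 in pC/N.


d33 = 425 / 81 = 5.2 pC/N

5.2


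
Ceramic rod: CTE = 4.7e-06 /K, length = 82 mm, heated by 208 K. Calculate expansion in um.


dL = 4.7e-06 * 82 * 208 * 1000 = 80.163 um

80.163


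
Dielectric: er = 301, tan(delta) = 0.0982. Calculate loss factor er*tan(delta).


Loss = 301 * 0.0982 = 29.558

29.558


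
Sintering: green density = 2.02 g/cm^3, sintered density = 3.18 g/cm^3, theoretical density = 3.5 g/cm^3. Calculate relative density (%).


Relative = 3.18 / 3.5 * 100 = 90.9%

90.9


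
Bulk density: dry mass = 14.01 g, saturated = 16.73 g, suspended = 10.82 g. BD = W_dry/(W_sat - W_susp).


BD = 14.01 / (16.73 - 10.82) = 14.01 / 5.91 = 2.371 g/cm^3

2.371


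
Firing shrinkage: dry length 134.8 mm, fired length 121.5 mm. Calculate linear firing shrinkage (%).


FS = (134.8 - 121.5) / 134.8 * 100 = 9.87%

9.87


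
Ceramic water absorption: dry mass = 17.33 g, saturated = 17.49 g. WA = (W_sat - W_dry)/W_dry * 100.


WA = (17.49 - 17.33) / 17.33 * 100 = 0.92%

0.92


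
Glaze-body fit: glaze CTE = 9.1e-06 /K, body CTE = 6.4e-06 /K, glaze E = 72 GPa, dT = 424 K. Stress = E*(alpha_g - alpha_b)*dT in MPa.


Stress = 72*1000*(9.1e-06 - 6.4e-06)*424 = 82.4 MPa

82.4


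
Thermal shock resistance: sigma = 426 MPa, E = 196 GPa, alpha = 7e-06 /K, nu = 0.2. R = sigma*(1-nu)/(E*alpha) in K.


R = 426*(1-0.2)/(196*1000*7e-06) = 248 K

248


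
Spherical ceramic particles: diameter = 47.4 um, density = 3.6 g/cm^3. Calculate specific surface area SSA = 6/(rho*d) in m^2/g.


SSA = 6 / (3.6 * 47.4) = 0.035 m^2/g

0.035


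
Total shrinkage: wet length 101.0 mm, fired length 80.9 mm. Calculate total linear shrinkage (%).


TS = (101.0 - 80.9) / 101.0 * 100 = 19.9%

19.9


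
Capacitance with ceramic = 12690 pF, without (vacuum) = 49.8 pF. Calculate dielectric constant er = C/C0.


er = 12690 / 49.8 = 254.82

254.82


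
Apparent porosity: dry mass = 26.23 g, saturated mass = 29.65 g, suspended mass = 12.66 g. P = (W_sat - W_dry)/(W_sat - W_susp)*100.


P = (29.65 - 26.23) / (29.65 - 12.66) * 100 = 3.42 / 16.99 * 100 = 20.1%

20.1


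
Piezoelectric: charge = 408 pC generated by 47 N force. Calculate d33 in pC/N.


d33 = 408 / 47 = 8.7 pC/N

8.7


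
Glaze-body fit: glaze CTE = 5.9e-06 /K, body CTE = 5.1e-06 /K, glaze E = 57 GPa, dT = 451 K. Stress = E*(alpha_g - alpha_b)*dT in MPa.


Stress = 57*1000*(5.9e-06 - 5.1e-06)*451 = 20.6 MPa

20.6


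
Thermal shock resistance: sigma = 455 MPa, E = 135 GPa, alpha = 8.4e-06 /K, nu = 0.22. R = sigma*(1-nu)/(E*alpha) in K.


R = 455*(1-0.22)/(135*1000*8.4e-06) = 313 K

313


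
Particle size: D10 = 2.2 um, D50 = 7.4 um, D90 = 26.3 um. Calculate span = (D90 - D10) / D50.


Span = (26.3 - 2.2) / 7.4 = 24.1 / 7.4 = 3.257

3.257


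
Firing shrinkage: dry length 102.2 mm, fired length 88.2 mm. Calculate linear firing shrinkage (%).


FS = (102.2 - 88.2) / 102.2 * 100 = 13.7%

13.7


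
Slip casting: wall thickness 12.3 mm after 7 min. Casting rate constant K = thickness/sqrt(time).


K = 12.3 / sqrt(7) = 12.3 / 2.6458 = 4.649 mm/min^0.5

4.649


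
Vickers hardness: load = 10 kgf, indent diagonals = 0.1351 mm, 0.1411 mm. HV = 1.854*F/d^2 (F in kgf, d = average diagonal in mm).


d_avg = (0.1351+0.1411)/2 = 0.1381 mm
HV = 1.854*10/0.1381^2 = 972

972


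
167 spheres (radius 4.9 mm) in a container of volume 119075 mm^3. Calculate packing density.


V_sphere = 4/3*pi*4.9^3 = 492.807 mm^3
Total V = 167*492.807 = 82298.769 mm^3
PD = 82298.769 / 119075 = 0.691

0.691


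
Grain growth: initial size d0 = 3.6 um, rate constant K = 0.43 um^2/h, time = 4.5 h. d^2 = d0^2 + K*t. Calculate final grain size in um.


d^2 = 3.6^2 + 0.43*4.5 = 14.895
d = sqrt(14.895) = 3.86 um

3.86


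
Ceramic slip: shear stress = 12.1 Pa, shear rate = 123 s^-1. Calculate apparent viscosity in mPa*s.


eta = tau/gamma * 1000 = 12.1/123 * 1000 = 98.4 mPa*s

98.4


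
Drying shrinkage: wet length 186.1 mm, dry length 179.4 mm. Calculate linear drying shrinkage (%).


DS = (186.1 - 179.4) / 186.1 * 100 = 3.6%

3.6


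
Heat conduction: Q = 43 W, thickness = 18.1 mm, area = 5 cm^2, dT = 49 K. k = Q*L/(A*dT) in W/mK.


k = 43*18.1/1000/(5/10000*49) = 31.77 W/mK

31.77


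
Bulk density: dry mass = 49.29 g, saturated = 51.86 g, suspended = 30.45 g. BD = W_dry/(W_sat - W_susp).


BD = 49.29 / (51.86 - 30.45) = 49.29 / 21.41 = 2.302 g/cm^3

2.302


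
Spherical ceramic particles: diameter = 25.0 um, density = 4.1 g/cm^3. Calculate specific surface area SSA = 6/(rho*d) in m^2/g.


SSA = 6 / (4.1 * 25.0) = 0.059 m^2/g

0.059


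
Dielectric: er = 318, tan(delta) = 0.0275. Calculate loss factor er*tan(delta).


Loss = 318 * 0.0275 = 8.745

8.745


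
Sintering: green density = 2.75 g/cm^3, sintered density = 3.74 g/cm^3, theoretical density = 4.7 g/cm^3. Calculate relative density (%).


Relative = 3.74 / 4.7 * 100 = 79.6%

79.6


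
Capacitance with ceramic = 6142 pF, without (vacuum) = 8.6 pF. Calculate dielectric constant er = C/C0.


er = 6142 / 8.6 = 714.19

714.19


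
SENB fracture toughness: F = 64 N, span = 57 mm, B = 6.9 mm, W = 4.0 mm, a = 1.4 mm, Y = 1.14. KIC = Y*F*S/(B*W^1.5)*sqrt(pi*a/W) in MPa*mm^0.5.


KIC = 1.14*64*57/(6.9*4.0^1.5)*sqrt(pi*1.4/4.0) = 79.0

79.0


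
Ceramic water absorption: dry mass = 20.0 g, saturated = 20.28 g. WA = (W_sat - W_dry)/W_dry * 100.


WA = (20.28 - 20.0) / 20.0 * 100 = 1.4%

1.4


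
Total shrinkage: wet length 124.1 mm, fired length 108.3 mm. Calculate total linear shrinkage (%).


TS = (124.1 - 108.3) / 124.1 * 100 = 12.73%

12.73


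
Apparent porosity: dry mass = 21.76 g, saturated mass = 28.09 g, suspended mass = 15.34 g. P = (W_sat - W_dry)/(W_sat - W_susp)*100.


P = (28.09 - 21.76) / (28.09 - 15.34) * 100 = 6.33 / 12.75 * 100 = 49.6%

49.6


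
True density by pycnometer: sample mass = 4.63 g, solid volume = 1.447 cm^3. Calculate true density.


TD = 4.63 / 1.447 = 3.2 g/cm^3

3.2


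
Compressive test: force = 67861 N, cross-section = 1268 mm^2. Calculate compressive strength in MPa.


CS = 67861 / 1268 = 53.5 MPa

53.5


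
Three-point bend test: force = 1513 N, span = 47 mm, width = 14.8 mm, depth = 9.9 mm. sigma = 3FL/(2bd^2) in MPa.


sigma = 3*1513*47/(2*14.8*9.9^2) = 73.5 MPa

73.5


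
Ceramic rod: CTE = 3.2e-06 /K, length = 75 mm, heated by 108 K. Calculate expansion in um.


dL = 3.2e-06 * 75 * 108 * 1000 = 25.92 um

25.92


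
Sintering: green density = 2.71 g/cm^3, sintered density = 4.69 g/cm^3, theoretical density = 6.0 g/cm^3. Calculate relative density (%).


Relative = 4.69 / 6.0 * 100 = 78.2%

78.2


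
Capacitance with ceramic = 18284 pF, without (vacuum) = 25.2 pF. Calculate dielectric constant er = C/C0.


er = 18284 / 25.2 = 725.56

725.56


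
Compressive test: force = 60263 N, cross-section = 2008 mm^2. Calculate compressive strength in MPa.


CS = 60263 / 2008 = 30.0 MPa

30.0


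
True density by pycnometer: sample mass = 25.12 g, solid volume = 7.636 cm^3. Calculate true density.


TD = 25.12 / 7.636 = 3.29 g/cm^3

3.29


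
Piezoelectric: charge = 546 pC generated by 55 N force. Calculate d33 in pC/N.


d33 = 546 / 55 = 9.9 pC/N

9.9


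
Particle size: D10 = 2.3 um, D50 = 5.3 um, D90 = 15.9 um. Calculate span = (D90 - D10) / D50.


Span = (15.9 - 2.3) / 5.3 = 13.6 / 5.3 = 2.566

2.566


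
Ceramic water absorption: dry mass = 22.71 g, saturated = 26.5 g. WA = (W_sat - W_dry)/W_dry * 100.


WA = (26.5 - 22.71) / 22.71 * 100 = 16.69%

16.69


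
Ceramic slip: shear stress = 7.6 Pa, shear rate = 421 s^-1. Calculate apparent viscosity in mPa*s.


eta = tau/gamma * 1000 = 7.6/421 * 1000 = 18.1 mPa*s

18.1


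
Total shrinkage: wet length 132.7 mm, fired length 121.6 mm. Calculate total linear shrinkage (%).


TS = (132.7 - 121.6) / 132.7 * 100 = 8.36%

8.36


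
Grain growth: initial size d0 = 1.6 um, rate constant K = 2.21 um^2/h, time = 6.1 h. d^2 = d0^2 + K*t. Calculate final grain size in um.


d^2 = 1.6^2 + 2.21*6.1 = 16.041
d = sqrt(16.041) = 4.01 um

4.01


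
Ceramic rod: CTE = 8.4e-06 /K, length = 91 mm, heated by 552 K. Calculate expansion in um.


dL = 8.4e-06 * 91 * 552 * 1000 = 421.949 um

421.949


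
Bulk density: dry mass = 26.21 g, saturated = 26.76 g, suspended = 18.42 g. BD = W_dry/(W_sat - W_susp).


BD = 26.21 / (26.76 - 18.42) = 26.21 / 8.34 = 3.143 g/cm^3

3.143


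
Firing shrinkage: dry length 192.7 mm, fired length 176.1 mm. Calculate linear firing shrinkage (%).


FS = (192.7 - 176.1) / 192.7 * 100 = 8.61%

8.61


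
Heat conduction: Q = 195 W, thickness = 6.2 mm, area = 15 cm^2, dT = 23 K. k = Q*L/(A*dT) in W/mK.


k = 195*6.2/1000/(15/10000*23) = 35.04 W/mK

35.04


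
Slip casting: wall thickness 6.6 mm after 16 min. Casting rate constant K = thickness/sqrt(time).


K = 6.6 / sqrt(16) = 6.6 / 4.0 = 1.65 mm/min^0.5

1.65


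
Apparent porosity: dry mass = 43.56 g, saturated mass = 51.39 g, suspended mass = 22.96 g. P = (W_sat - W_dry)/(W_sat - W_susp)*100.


P = (51.39 - 43.56) / (51.39 - 22.96) * 100 = 7.83 / 28.43 * 100 = 27.5%

27.5


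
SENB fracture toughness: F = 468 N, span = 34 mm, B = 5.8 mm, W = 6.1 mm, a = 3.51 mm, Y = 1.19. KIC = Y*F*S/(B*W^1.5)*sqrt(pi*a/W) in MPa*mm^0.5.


KIC = 1.19*468*34/(5.8*6.1^1.5)*sqrt(pi*3.51/6.1) = 291.35

291.35


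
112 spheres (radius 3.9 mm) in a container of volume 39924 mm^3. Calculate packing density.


V_sphere = 4/3*pi*3.9^3 = 248.4748 mm^3
Total V = 112*248.4748 = 27829.1776 mm^3
PD = 27829.1776 / 39924 = 0.697

0.697


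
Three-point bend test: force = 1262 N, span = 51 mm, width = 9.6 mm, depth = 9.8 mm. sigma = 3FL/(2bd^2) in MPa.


sigma = 3*1262*51/(2*9.6*9.8^2) = 104.7 MPa

104.7


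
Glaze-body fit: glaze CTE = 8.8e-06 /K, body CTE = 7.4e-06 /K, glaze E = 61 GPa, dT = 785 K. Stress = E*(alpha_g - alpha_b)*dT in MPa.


Stress = 61*1000*(8.8e-06 - 7.4e-06)*785 = 67.0 MPa

67.0


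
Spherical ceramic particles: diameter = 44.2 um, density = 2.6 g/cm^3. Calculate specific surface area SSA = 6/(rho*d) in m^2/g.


SSA = 6 / (2.6 * 44.2) = 0.052 m^2/g

0.052


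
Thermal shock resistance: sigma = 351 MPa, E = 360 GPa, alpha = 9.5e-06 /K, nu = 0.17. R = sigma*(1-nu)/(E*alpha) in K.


R = 351*(1-0.17)/(360*1000*9.5e-06) = 85 K

85
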